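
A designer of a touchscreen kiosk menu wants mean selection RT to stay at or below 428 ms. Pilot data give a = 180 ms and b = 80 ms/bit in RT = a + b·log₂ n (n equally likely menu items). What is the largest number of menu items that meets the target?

8

Set 180 + 80·log₂ n ≤ 428 → log₂ n ≤ (428 − 180)/80 = 3.1000.
So n ≤ 2^3.1000 = 8.574; the largest integer n is 8.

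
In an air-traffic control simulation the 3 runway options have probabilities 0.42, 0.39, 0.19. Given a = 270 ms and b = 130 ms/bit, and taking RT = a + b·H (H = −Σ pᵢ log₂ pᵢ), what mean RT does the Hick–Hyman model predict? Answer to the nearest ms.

466 ms

H = 0.42·log₂(1/0.42) + 0.39·log₂(1/0.39) + 0.19·log₂(1/0.19) = 1.5107 bits.
RT = 270 + 130 × 1.5107 = 466.39 ms.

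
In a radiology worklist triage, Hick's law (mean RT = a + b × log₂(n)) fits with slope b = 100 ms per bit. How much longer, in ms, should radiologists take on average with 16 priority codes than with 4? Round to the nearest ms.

The intercept a cancels: ΔRT = b·(log₂ n₂ − log₂ n₁) = b·log₂(n₂/n₁).
log₂(16) − log₂(4) = log₂(16/4) = log₂(4) = 2.
ΔRT = 100 × 2.0000 = 200.000 ms.

200 ms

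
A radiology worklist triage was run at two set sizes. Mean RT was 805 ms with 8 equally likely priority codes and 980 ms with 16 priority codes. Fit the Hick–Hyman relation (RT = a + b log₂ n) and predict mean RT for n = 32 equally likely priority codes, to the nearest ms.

Solve the two-equation system in a and b:
  b = (980 − 805) / (log₂ 16 − log₂ 8) = 175 / (4 − 3) = 175 ms/bit
  a = 805 − 175 × 3 = 280 ms
Then RT(32) = 280 + 175 × log₂ 32 = 280 + 175 × 5 ≈ 1155.000 ms.

1155 ms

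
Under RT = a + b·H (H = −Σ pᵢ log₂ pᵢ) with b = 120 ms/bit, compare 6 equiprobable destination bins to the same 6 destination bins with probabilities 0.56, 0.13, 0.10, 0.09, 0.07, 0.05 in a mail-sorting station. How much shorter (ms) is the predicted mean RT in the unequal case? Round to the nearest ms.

73 ms

Equiprobable entropy H₀ = log₂ 6 = 2.5850 bits.
Skewed entropy H = −Σ pᵢ log₂ pᵢ = 1.9806 bits.
ΔRT = b·(H₀ − H) = 120 × 0.6044 = 72.53 ms.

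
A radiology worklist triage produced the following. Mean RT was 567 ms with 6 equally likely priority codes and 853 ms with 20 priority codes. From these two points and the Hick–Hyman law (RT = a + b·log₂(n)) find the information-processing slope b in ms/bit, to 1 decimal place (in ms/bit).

b = (RT₂ − RT₁)/(log₂ n₂ − log₂ n₁) = (853 − 567)/(4.3219 − 2.5850) = 164.655 ms/bit.

164.7 ms/bit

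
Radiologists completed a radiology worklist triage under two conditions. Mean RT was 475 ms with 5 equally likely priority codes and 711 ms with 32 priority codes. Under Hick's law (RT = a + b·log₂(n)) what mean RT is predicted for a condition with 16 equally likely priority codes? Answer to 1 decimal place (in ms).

622.9 ms

Solve the two-equation system in a and b:
  b = (711 − 475) / (log₂ 32 − log₂ 5) = 236 / (5 − 2.3219) = 88.123 ms/bit
  a = 475 − 88.123 × 2.3219 = 270.384 ms
Then RT(16) = 270.384 + 88.123 × log₂ 16 = 270.384 + 88.123 × 4 ≈ 622.877 ms.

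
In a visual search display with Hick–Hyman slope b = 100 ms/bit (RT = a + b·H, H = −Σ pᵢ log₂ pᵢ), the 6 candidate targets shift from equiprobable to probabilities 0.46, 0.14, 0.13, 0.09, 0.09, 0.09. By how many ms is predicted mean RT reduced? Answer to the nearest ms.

The RT saving is b·ΔH. Equiprobable H₀ = log₂(6) = 2.5850 bits; with the given probabilities H = 2.2331 bits.
b·(H₀ − H) = 100 × (2.5850 − 2.2331) = 35.19 ms.

35 ms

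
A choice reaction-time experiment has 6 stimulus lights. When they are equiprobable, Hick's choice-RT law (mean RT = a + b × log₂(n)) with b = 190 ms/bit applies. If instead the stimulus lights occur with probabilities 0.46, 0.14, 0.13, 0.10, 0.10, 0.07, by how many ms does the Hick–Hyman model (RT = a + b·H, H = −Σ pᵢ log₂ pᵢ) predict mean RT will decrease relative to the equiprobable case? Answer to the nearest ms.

The RT saving is b·ΔH. Equiprobable H₀ = log₂(6) = 2.5850 bits; with the given probabilities H = 2.2280 bits.
b·(H₀ − H) = 190 × (2.5850 − 2.2280) = 67.82 ms.

68 ms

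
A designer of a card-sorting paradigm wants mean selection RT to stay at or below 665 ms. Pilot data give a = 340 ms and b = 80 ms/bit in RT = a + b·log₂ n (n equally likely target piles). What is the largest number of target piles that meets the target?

80·log₂ n ≤ 665 − 340 = 325, giving log₂ n ≤ 4.0625 and n ≤ 16.708. The largest whole number is 16.

16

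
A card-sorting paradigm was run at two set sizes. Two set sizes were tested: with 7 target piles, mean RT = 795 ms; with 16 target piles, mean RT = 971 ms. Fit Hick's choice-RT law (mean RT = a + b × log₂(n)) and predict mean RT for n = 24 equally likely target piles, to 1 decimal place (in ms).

Fit slope and intercept:
  b = (971 − 795) / (log₂ 16 − log₂ 7) = 176 / (4 − 2.8074) = 147.571 ms/bit
  a = 795 − 147.571 × 2.8074 = 380.715 ms
Then RT(24) = 380.715 + 147.571 × log₂ 24 = 380.715 + 147.571 × 4.5850 ≈ 1057.324 ms.

1057.3 ms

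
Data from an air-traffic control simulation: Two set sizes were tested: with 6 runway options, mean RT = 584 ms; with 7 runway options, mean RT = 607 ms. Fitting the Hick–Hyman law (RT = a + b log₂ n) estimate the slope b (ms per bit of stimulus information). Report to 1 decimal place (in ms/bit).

103.4 ms/bit

b = (RT₂ − RT₁)/(log₂ n₂ − log₂ n₁) = (607 − 584)/(2.8074 − 2.5850) = 103.421 ms/bit.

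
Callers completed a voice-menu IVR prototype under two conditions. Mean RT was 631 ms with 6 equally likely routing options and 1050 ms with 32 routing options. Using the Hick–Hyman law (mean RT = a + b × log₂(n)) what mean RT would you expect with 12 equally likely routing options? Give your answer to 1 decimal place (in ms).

804.5 ms

RT is linear in log₂ n, so two points fix the line:
  b = (1050 − 631) / (log₂ 32 − log₂ 6) = 419 / (5 − 2.5850) = 173.496 ms/bit
  a = 631 − 173.496 × 2.5850 = 182.519 ms
Then RT(12) = 182.519 + 173.496 × log₂ 12 = 182.519 + 173.496 × 3.5850 ≈ 804.496 ms.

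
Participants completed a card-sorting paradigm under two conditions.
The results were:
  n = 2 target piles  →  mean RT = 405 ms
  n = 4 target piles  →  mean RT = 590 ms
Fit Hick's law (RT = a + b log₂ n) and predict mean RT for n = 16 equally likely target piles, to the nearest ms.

With log₂ n on the abscissa the relation is linear; from the two conditions:
  b = (590 − 405) / (log₂ 4 − log₂ 2) = 185 / (2 − 1) = 185 ms/bit
  a = 405 − 185 × 1 = 220 ms
Then RT(16) = 220 + 185 × log₂ 16 = 220 + 185 × 4 ≈ 960.000 ms.

960 ms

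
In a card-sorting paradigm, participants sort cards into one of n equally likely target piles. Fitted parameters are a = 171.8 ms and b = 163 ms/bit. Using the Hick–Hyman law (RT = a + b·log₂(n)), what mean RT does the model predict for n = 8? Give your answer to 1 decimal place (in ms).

660.8 ms

log₂(8) = 3 bits, so RT = 171.8 + 163 × 3 ≈ 660.800 ms.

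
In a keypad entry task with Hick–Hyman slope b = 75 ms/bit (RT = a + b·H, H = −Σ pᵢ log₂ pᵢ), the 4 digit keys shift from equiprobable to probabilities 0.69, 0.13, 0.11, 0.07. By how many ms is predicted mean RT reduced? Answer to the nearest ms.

47 ms

The RT saving is b·ΔH. Equiprobable H₀ = log₂(4) = 2.0000 bits; with the given probabilities H = 1.3709 bits.
b·(H₀ − H) = 75 × (2.0000 − 1.3709) = 47.19 ms.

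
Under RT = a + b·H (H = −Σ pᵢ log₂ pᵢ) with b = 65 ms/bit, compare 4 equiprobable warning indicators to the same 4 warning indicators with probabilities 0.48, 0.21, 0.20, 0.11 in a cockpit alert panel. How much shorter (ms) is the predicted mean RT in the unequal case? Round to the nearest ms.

13 ms

The RT saving is b·ΔH. Equiprobable H₀ = log₂(4) = 2.0000 bits; with the given probabilities H = 1.7958 bits.
b·(H₀ − H) = 65 × (2.0000 − 1.7958) = 13.28 ms.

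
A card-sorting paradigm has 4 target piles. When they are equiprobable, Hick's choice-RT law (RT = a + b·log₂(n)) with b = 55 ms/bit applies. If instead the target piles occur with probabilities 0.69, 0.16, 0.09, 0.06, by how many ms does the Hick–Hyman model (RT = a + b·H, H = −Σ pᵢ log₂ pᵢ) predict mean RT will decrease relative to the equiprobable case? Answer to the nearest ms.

36 ms

The RT saving is b·ΔH. Equiprobable H₀ = log₂(4) = 2.0000 bits; with the given probabilities H = 1.3486 bits.
b·(H₀ − H) = 55 × (2.0000 − 1.3486) = 35.83 ms.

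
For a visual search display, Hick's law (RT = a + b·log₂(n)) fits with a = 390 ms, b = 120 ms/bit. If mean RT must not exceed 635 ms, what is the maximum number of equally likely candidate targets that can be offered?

120·log₂ n ≤ 635 − 390 = 245, giving log₂ n ≤ 2.0417 and n ≤ 4.117. The largest whole number is 4.

4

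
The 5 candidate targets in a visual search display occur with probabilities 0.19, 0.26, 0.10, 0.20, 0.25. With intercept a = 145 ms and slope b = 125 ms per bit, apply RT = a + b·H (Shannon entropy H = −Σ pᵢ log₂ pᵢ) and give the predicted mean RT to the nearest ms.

427 ms

Entropy contributions −pᵢ log₂ pᵢ: 0.4552, 0.5053, 0.3322, 0.4644, 0.5000; sum H = 2.2571 bits.
RT = a + bH = 145 + 125·2.2571 = 427.14 ms.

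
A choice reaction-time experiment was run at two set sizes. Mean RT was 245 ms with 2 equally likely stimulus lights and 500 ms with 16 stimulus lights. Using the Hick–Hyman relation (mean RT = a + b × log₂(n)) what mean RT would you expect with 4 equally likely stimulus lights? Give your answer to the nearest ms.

330 ms

Fit slope and intercept:
  b = (500 − 245) / (log₂ 16 − log₂ 2) = 255 / (4 − 1) = 85 ms/bit
  a = 245 − 85 × 1 = 160 ms
Then RT(4) = 160 + 85 × log₂ 4 = 160 + 85 × 2 ≈ 330.000 ms.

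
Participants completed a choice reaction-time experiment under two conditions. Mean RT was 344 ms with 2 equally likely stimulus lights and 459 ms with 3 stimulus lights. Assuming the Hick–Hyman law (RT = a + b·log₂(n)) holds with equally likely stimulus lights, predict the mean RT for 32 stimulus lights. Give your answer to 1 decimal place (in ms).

Solve the two-equation system in a and b:
  b = (459 − 344) / (log₂ 3 − log₂ 2) = 115 / (1.5850 − 1) = 196.594 ms/bit
  a = 344 − 196.594 × 1 = 147.406 ms
Then RT(32) = 147.406 + 196.594 × log₂ 32 = 147.406 + 196.594 × 5 ≈ 1130.375 ms.

1130.4 ms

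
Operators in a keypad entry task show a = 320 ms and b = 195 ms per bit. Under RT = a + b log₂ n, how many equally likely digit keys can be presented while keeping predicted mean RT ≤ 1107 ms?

16

195·log₂ n ≤ 1107 − 320 = 787, giving log₂ n ≤ 4.0359 and n ≤ 16.403. The largest whole number is 16.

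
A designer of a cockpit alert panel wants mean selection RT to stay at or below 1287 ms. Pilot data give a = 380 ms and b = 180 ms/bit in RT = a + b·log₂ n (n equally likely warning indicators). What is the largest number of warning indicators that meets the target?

180·log₂ n ≤ 1287 − 380 = 907, giving log₂ n ≤ 5.0389 and n ≤ 32.874. The largest whole number is 32.

32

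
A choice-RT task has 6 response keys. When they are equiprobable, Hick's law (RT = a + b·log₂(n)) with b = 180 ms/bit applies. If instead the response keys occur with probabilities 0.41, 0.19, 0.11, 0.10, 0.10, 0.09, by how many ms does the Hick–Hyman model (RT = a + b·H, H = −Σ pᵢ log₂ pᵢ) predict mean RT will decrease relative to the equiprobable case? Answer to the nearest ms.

50 ms

The RT saving is b·ΔH. Equiprobable H₀ = log₂(6) = 2.5850 bits; with the given probabilities H = 2.3099 bits.
b·(H₀ − H) = 180 × (2.5850 − 2.3099) = 49.50 ms.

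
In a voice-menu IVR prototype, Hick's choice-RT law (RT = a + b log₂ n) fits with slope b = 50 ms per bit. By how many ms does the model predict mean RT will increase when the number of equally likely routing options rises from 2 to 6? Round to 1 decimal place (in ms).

79.2 ms

Only the slope matters, since a is common to both: ΔRT = b·log₂(n₂/n₁).
log₂(6) − log₂(2) = 2.5850 − 1 = 1.5850.
ΔRT = 50 × 1.5850 = 79.248 ms.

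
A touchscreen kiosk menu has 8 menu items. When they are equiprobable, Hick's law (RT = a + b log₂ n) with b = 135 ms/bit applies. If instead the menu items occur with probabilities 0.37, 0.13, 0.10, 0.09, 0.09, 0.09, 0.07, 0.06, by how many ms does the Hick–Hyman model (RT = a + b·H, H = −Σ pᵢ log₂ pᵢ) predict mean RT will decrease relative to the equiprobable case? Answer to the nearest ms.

The RT saving is b·ΔH. Equiprobable H₀ = log₂(8) = 3.0000 bits; with the given probabilities H = 2.6956 bits.
b·(H₀ − H) = 135 × (3.0000 − 2.6956) = 41.09 ms.

41 ms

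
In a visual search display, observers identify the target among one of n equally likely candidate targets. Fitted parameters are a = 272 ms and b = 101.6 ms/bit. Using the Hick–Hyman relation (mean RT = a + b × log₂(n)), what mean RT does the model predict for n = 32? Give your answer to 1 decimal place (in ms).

log₂(32) = 5 bits, so RT = 272 + 101.6 × 5 ≈ 780.000 ms.

780.0 ms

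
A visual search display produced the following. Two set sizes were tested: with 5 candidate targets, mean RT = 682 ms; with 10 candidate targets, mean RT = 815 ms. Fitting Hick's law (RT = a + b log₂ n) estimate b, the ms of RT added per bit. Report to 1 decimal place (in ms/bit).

Slope: b = (815 − 682) / (log₂ 10 − log₂ 5) = 133/1.0000 = 133.000 ms/bit.

133.0 ms/bit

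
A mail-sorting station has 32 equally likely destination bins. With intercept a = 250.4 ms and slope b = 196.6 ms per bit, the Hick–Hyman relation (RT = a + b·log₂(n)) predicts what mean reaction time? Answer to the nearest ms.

1233 ms

log₂(32) = 5 bits, so RT = 250.4 + 196.6 × 5 ≈ 1233.400 ms.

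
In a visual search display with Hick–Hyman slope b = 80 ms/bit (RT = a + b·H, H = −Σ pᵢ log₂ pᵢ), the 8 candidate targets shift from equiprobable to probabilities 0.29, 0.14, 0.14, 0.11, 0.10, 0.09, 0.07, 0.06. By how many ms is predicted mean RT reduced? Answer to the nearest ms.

14 ms

The RT saving is b·ΔH. Equiprobable H₀ = log₂(8) = 3.0000 bits; with the given probabilities H = 2.8193 bits.
b·(H₀ − H) = 80 × (3.0000 − 2.8193) = 14.45 ms.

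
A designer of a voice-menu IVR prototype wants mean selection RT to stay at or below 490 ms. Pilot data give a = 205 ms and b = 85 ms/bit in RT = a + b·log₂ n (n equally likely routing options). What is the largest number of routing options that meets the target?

10

Set 205 + 85·log₂ n ≤ 490 → log₂ n ≤ (490 − 205)/85 = 3.3529.
So n ≤ 2^3.3529 = 10.217; the largest integer n is 10.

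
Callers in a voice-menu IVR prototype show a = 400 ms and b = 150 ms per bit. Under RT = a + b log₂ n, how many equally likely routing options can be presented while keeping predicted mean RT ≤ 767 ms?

5

150·log₂ n ≤ 767 − 400 = 367, giving log₂ n ≤ 2.4467 and n ≤ 5.452. The largest whole number is 5.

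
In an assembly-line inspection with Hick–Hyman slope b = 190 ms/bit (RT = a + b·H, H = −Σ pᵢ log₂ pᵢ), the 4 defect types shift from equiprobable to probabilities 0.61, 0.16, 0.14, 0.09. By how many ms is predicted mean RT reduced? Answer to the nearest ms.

Equiprobable entropy H₀ = log₂ 4 = 2.0000 bits.
Skewed entropy H = −Σ pᵢ log₂ pᵢ = 1.5678 bits.
ΔRT = b·(H₀ − H) = 190 × 0.4322 = 82.12 ms.

82 ms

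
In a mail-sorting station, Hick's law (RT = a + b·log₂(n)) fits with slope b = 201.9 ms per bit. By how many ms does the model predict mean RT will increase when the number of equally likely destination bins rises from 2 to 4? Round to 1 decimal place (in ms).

The intercept a cancels: ΔRT = b·(log₂ n₂ − log₂ n₁) = b·log₂(n₂/n₁).
log₂(4) − log₂(2) = log₂(4/2) = log₂(2) = 1.
ΔRT = 201.9 × 1.0000 = 201.900 ms.

201.9 ms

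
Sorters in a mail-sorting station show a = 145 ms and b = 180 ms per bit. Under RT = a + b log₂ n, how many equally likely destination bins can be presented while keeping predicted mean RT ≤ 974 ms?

Set 145 + 180·log₂ n ≤ 974 → log₂ n ≤ (974 − 145)/180 = 4.6056.
So n ≤ 2^4.6056 = 24.345; the largest integer n is 24.

24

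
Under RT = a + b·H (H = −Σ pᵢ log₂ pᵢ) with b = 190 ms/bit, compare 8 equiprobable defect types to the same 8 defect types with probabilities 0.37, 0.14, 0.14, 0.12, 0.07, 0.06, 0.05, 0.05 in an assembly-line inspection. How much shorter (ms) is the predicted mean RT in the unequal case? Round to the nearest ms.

69 ms

The RT saving is b·ΔH. Equiprobable H₀ = log₂(8) = 3.0000 bits; with the given probabilities H = 2.6363 bits.
b·(H₀ − H) = 190 × (3.0000 − 2.6363) = 69.10 ms.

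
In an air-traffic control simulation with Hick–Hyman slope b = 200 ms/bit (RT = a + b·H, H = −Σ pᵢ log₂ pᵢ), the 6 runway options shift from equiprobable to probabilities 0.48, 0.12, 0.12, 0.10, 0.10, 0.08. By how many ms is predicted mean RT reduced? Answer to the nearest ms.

77 ms

Equiprobable entropy H₀ = log₂ 6 = 2.5850 bits.
Skewed entropy H = −Σ pᵢ log₂ pᵢ = 2.1983 bits.
ΔRT = b·(H₀ − H) = 200 × 0.3867 = 77.33 ms.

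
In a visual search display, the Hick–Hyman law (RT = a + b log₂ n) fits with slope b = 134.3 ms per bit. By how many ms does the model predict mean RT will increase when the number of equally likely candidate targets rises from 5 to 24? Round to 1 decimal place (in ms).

Only the slope matters, since a is common to both: ΔRT = b·log₂(n₂/n₁).
log₂(24) − log₂(5) = 4.5850 − 2.3219 = 2.2630.
ΔRT = 134.3 × 2.2630 = 303.926 ms.

303.9 ms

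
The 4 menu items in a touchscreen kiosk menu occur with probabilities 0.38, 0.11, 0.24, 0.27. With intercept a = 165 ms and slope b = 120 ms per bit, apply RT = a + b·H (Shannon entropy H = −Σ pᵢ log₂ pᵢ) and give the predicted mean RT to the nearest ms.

391 ms

H = 0.38·log₂(1/0.38) + 0.11·log₂(1/0.11) + 0.24·log₂(1/0.24) + 0.27·log₂(1/0.27) = 1.8849 bits.
RT = 165 + 120 × 1.8849 = 391.19 ms.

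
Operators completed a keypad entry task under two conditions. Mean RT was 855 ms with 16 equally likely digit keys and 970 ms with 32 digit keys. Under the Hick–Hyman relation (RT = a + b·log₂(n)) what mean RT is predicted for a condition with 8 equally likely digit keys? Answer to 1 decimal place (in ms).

With log₂ n on the abscissa the relation is linear; from the two conditions:
  b = (970 − 855) / (log₂ 32 − log₂ 16) = 115 / (5 − 4) = 115.000 ms/bit
  a = 855 − 115.000 × 4 = 395.000 ms
Then RT(8) = 395.000 + 115.000 × log₂ 8 = 395.000 + 115.000 × 3 ≈ 740.000 ms.

740.0 ms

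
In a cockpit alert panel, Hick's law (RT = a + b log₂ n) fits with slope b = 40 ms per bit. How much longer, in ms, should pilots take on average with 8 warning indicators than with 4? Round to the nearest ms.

40 ms

The intercept a cancels: ΔRT = b·(log₂ n₂ − log₂ n₁) = b·log₂(n₂/n₁).
log₂(8) − log₂(4) = log₂(8/4) = log₂(2) = 1.
ΔRT = 40 × 1.0000 = 40.000 ms.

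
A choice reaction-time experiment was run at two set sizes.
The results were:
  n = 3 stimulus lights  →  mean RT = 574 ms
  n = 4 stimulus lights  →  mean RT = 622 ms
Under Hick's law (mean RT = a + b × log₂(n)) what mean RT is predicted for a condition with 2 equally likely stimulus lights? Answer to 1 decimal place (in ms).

Fit slope and intercept:
  b = (622 − 574) / (log₂ 4 − log₂ 3) = 48 / (2 − 1.5850) = 115.652 ms/bit
  a = 574 − 115.652 × 1.5850 = 390.696 ms
Then RT(2) = 390.696 + 115.652 × log₂ 2 = 390.696 + 115.652 × 1 ≈ 506.348 ms.

506.3 ms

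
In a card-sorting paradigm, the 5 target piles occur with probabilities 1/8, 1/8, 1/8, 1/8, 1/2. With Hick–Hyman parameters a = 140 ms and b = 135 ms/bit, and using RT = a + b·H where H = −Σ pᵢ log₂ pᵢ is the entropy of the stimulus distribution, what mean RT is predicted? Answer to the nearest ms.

Each term −pᵢ log₂ pᵢ: 0.125·3 + 0.125·3 + 0.125·3 + 0.125·3 + 0.5·1; summed, H = 2.000 bits.
Mean RT = a + bH = 140 + 135·2.000 = 410.00 ms.

410 ms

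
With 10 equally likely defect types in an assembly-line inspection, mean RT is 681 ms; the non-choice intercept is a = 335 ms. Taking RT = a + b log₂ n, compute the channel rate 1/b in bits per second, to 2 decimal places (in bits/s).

9.60 bits/s

Choice component = 681 − 335 = 346 ms over log₂(10) = 3.3219 bits.
b = 346 / 3.3219 = 104.156 ms/bit, so 1/b = 9.601 bits/s.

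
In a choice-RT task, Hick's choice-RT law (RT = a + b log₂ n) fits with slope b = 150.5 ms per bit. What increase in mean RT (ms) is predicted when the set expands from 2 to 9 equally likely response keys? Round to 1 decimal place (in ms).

326.6 ms

The intercept a cancels: ΔRT = b·(log₂ n₂ − log₂ n₁) = b·log₂(n₂/n₁).
log₂(9) − log₂(2) = 3.1699 − 1 = 2.1699.
ΔRT = 150.5 × 2.1699 = 326.574 ms.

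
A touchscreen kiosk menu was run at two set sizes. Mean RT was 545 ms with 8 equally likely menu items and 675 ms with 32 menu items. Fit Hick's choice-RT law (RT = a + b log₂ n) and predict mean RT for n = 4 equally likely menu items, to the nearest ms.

Solve the two-equation system in a and b:
  b = (675 − 545) / (log₂ 32 − log₂ 8) = 130 / (5 − 3) = 65 ms/bit
  a = 545 − 65 × 3 = 350 ms
Then RT(4) = 350 + 65 × log₂ 4 = 350 + 65 × 2 ≈ 480.000 ms.

480 ms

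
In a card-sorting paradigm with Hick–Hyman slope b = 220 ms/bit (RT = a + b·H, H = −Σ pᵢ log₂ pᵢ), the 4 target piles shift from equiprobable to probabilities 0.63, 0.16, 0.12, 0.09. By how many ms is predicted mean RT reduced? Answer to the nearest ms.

The RT saving is b·ΔH. Equiprobable H₀ = log₂(4) = 2.0000 bits; with the given probabilities H = 1.5227 bits.
b·(H₀ − H) = 220 × (2.0000 − 1.5227) = 105.01 ms.

105 ms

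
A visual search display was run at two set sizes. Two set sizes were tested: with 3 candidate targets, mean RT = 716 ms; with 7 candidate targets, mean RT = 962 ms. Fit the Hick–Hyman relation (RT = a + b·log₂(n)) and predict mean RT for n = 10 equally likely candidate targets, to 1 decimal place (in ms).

RT is linear in log₂ n, so two points fix the line:
  b = (962 − 716) / (log₂ 7 − log₂ 3) = 246 / (2.8074 − 1.5850) = 201.245 ms/bit
  a = 716 − 201.245 × 1.5850 = 397.035 ms
Then RT(10) = 397.035 + 201.245 × log₂ 10 = 397.035 + 201.245 × 3.3219 ≈ 1065.555 ms.

1065.6 ms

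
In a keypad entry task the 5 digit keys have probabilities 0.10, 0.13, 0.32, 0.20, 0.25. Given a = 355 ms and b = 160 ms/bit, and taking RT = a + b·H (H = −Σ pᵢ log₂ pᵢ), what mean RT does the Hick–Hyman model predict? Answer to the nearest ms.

708 ms

Entropy contributions −pᵢ log₂ pᵢ: 0.3322, 0.3826, 0.5260, 0.4644, 0.5000; sum H = 2.2053 bits.
RT = a + bH = 355 + 160·2.2053 = 707.84 ms.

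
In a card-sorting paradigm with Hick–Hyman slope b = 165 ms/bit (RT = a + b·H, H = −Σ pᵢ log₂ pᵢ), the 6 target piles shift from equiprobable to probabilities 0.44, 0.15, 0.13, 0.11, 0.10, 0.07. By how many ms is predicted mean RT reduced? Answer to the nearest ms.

53 ms

Equiprobable entropy H₀ = log₂ 6 = 2.5850 bits.
Skewed entropy H = −Σ pᵢ log₂ pᵢ = 2.2654 bits.
ΔRT = b·(H₀ − H) = 165 × 0.3196 = 52.73 ms.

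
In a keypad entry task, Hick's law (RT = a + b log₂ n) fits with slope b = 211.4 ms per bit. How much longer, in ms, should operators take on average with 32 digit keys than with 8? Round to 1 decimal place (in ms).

422.8 ms

The intercept a cancels: ΔRT = b·(log₂ n₂ − log₂ n₁) = b·log₂(n₂/n₁).
log₂(32) − log₂(8) = log₂(32/8) = log₂(4) = 2.
ΔRT = 211.4 × 2.0000 = 422.800 ms.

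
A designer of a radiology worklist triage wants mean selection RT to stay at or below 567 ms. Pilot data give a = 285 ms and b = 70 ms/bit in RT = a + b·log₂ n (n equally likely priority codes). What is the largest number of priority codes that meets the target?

Information budget: (567 − 285)/70 = 4.0286 bits, so n ≤ 2^4.0286 = 16.320 → at most 16.

16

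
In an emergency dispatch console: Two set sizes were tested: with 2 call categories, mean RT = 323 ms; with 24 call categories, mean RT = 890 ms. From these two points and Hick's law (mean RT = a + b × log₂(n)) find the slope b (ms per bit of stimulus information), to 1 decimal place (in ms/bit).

b = (RT₂ − RT₁)/(log₂ n₂ − log₂ n₁) = (890 − 323)/(4.5850 − 1) = 158.161 ms/bit.

158.2 ms/bit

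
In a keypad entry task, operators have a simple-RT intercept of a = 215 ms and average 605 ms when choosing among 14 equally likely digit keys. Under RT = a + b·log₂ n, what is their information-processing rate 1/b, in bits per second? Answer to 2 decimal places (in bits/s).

Choice component = 605 − 215 = 390 ms over log₂(14) = 3.8074 bits.
b = 390 / 3.8074 = 102.433 ms/bit, so 1/b = 9.762 bits/s.

9.76 bits/s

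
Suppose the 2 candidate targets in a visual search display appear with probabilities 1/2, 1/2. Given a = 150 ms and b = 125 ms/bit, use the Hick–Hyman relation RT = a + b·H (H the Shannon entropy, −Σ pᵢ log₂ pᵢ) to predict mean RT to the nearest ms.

275 ms

Each term −pᵢ log₂ pᵢ: 0.5·1 + 0.5·1; summed, H = 1.000 bits.
Mean RT = a + bH = 150 + 125·1.000 = 275.00 ms.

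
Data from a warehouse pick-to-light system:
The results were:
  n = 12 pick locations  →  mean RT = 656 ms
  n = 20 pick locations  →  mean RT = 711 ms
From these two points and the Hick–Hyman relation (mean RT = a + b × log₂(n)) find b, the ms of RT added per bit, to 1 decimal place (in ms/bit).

74.6 ms/bit

The slope on a log₂ axis is (711 − 656) / (4.3219 − 3.5850) = 74.630 ms/bit.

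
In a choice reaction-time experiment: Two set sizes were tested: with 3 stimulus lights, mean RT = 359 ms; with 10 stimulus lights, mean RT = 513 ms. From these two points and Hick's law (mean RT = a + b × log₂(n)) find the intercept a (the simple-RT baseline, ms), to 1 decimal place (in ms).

218.5 ms

The slope on a log₂ axis is (513 − 359) / (3.3219 − 1.5850) = 88.660 ms/bit.
a = RT₁ − b·log₂ n₁ = 359 − 88.660 × 1.5850 = 218.477 ms.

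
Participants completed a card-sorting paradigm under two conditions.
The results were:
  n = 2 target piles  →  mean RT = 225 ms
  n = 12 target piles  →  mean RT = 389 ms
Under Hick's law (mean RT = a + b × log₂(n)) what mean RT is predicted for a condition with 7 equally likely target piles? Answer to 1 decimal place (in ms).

339.7 ms

With log₂ n on the abscissa the relation is linear; from the two conditions:
  b = (389 − 225) / (log₂ 12 − log₂ 2) = 164 / (3.5850 − 1) = 63.444 ms/bit
  a = 225 − 63.444 × 1 = 161.556 ms
Then RT(7) = 161.556 + 63.444 × log₂ 7 = 161.556 + 63.444 × 2.8074 ≈ 339.666 ms.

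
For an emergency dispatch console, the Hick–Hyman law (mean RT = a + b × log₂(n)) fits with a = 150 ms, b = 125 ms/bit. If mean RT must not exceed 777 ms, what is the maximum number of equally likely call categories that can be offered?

Information budget: (777 − 150)/125 = 5.0160 bits, so n ≤ 2^5.0160 = 32.357 → at most 32.

32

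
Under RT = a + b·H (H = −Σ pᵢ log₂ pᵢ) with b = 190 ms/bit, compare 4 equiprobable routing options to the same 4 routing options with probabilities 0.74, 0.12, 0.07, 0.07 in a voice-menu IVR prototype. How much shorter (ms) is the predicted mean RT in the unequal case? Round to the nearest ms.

147 ms

The RT saving is b·ΔH. Equiprobable H₀ = log₂(4) = 2.0000 bits; with the given probabilities H = 1.2256 bits.
b·(H₀ − H) = 190 × (2.0000 − 1.2256) = 147.13 ms.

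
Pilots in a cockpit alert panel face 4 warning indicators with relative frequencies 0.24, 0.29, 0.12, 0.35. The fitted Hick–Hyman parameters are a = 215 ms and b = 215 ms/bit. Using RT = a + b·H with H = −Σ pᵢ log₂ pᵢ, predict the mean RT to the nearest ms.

Entropy contributions −pᵢ log₂ pᵢ: 0.4941, 0.5179, 0.3671, 0.5301; sum H = 1.9092 bits.
RT = a + bH = 215 + 215·1.9092 = 625.48 ms.

625 ms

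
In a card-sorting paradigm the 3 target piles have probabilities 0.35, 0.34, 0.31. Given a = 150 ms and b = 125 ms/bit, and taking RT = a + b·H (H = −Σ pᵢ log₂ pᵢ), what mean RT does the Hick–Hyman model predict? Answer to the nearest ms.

H = 0.35·log₂(1/0.35) + 0.34·log₂(1/0.34) + 0.31·log₂(1/0.31) = 1.5831 bits.
RT = 150 + 125 × 1.5831 = 347.88 ms.

348 ms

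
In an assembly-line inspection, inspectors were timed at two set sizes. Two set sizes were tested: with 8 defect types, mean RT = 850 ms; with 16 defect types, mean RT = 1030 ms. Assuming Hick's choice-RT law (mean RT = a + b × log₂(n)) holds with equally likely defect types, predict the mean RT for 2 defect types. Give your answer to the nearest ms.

490 ms

Solve the two-equation system in a and b:
  b = (1030 − 850) / (log₂ 16 − log₂ 8) = 180 / (4 − 3) = 180 ms/bit
  a = 850 − 180 × 3 = 310 ms
Then RT(2) = 310 + 180 × log₂ 2 = 310 + 180 × 1 ≈ 490.000 ms.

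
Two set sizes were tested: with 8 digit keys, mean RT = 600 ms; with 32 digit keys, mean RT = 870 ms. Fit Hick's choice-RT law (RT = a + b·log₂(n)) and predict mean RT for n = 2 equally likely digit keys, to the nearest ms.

RT is linear in log₂ n, so two points fix the line:
  b = (870 − 600) / (log₂ 32 − log₂ 8) = 270 / (5 − 3) = 135 ms/bit
  a = 600 − 135 × 3 = 195 ms
Then RT(2) = 195 + 135 × log₂ 2 = 195 + 135 × 1 ≈ 330.000 ms.

330 ms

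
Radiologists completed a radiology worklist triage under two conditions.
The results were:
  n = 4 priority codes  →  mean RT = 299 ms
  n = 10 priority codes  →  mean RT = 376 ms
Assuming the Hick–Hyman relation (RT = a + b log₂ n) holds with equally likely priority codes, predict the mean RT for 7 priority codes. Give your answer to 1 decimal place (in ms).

RT is linear in log₂ n, so two points fix the line:
  b = (376 − 299) / (log₂ 10 − log₂ 4) = 77 / (3.3219 − 2) = 58.248 ms/bit
  a = 299 − 58.248 × 2 = 182.503 ms
Then RT(7) = 182.503 + 58.248 × log₂ 7 = 182.503 + 58.248 × 2.8074 ≈ 346.027 ms.

346.0 ms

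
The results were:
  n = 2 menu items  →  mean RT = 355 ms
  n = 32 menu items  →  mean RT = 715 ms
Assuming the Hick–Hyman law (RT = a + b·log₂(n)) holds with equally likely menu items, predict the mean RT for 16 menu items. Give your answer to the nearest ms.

Solve the two-equation system in a and b:
  b = (715 − 355) / (log₂ 32 − log₂ 2) = 360 / (5 − 1) = 90 ms/bit
  a = 355 − 90 × 1 = 265 ms
Then RT(16) = 265 + 90 × log₂ 16 = 265 + 90 × 4 ≈ 625.000 ms.

625 ms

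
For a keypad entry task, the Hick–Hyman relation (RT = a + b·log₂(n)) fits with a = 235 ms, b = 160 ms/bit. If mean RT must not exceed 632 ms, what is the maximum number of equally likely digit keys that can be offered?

Information budget: (632 − 235)/160 = 2.4813 bits, so n ≤ 2^2.4813 = 5.584 → at most 5.

5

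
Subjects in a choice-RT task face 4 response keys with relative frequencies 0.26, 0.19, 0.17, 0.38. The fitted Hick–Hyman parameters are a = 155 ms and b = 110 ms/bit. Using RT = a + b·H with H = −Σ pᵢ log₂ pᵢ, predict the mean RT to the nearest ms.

367 ms

Entropy contributions −pᵢ log₂ pᵢ: 0.5053, 0.4552, 0.4346, 0.5305; sum H = 1.9256 bits.
RT = a + bH = 155 + 110·1.9256 = 366.81 ms.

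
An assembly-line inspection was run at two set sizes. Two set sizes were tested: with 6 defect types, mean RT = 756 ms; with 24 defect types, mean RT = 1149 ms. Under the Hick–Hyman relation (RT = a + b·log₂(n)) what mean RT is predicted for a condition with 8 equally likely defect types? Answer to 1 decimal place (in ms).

837.6 ms

Solve the two-equation system in a and b:
  b = (1149 − 756) / (log₂ 24 − log₂ 6) = 393 / (4.5850 − 2.5850) = 196.500 ms/bit
  a = 756 − 196.500 × 2.5850 = 248.055 ms
Then RT(8) = 248.055 + 196.500 × log₂ 8 = 248.055 + 196.500 × 3 ≈ 837.555 ms.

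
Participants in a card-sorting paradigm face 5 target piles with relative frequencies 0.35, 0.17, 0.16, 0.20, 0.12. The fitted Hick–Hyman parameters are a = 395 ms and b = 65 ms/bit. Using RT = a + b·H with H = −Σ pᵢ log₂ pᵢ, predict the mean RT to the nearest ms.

539 ms

H = 0.35·log₂(1/0.35) + 0.17·log₂(1/0.17) + 0.16·log₂(1/0.16) + 0.20·log₂(1/0.20) + 0.12·log₂(1/0.12) = 2.2192 bits.
RT = 395 + 65 × 2.2192 = 539.25 ms.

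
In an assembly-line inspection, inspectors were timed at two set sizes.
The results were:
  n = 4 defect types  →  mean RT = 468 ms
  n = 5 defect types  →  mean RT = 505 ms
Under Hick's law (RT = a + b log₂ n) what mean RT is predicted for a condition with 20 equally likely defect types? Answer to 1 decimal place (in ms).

734.9 ms

RT is linear in log₂ n, so two points fix the line:
  b = (505 − 468) / (log₂ 5 − log₂ 4) = 37 / (2.3219 − 2) = 114.932 ms/bit
  a = 468 − 114.932 × 2 = 238.135 ms
Then RT(20) = 238.135 + 114.932 × log₂ 20 = 238.135 + 114.932 × 4.3219 ≈ 734.865 ms.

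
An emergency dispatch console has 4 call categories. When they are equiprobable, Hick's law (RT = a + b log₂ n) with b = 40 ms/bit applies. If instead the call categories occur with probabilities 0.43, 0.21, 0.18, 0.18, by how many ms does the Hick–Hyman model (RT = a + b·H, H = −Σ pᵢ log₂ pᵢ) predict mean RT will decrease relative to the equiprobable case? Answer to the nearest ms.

5 ms

The RT saving is b·ΔH. Equiprobable H₀ = log₂(4) = 2.0000 bits; with the given probabilities H = 1.8870 bits.
b·(H₀ − H) = 40 × (2.0000 − 1.8870) = 4.52 ms.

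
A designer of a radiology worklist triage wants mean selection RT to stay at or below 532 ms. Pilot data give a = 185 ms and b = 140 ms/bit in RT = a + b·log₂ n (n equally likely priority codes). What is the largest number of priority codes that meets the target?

5

140·log₂ n ≤ 532 − 185 = 347, giving log₂ n ≤ 2.4786 and n ≤ 5.573. The largest whole number is 5.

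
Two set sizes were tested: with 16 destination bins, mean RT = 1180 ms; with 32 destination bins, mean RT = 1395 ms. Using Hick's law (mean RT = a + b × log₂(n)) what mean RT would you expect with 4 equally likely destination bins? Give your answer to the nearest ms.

RT is linear in log₂ n, so two points fix the line:
  b = (1395 − 1180) / (log₂ 32 − log₂ 16) = 215 / (5 − 4) = 215 ms/bit
  a = 1180 − 215 × 4 = 320 ms
Then RT(4) = 320 + 215 × log₂ 4 = 320 + 215 × 2 ≈ 750.000 ms.

750 ms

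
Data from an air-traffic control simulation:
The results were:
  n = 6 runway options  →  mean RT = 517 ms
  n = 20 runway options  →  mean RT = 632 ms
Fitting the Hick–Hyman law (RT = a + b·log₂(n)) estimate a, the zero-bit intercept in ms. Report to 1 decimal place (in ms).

345.9 ms

b = (RT₂ − RT₁)/(log₂ n₂ − log₂ n₁) = (632 − 517)/(4.3219 − 2.5850) = 66.207 ms/bit.
a = RT₁ − b·log₂ n₁ = 517 − 66.207 × 2.5850 = 345.856 ms.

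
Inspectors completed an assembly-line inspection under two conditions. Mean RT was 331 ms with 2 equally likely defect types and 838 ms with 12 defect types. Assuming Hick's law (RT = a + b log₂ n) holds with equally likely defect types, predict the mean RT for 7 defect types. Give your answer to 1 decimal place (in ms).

685.5 ms

Fit slope and intercept:
  b = (838 − 331) / (log₂ 12 − log₂ 2) = 507 / (3.5850 − 1) = 196.134 ms/bit
  a = 331 − 196.134 × 1 = 134.866 ms
Then RT(7) = 134.866 + 196.134 × log₂ 7 = 134.866 + 196.134 × 2.8074 ≈ 685.484 ms.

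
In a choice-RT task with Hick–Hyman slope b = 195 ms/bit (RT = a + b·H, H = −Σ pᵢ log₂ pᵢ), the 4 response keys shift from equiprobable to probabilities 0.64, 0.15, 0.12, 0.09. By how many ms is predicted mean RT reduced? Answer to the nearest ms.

97 ms

The RT saving is b·ΔH. Equiprobable H₀ = log₂(4) = 2.0000 bits; with the given probabilities H = 1.5023 bits.
b·(H₀ − H) = 195 × (2.0000 − 1.5023) = 97.04 ms.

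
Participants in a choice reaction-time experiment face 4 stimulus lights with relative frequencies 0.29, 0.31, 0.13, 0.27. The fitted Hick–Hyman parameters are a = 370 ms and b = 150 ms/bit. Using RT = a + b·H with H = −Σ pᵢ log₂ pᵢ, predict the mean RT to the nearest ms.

660 ms

H = 0.29·log₂(1/0.29) + 0.31·log₂(1/0.31) + 0.13·log₂(1/0.13) + 0.27·log₂(1/0.27) = 1.9344 bits.
RT = 370 + 150 × 1.9344 = 660.15 ms.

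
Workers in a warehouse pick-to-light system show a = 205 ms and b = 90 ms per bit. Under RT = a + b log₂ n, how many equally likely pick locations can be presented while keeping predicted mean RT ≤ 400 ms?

Set 205 + 90·log₂ n ≤ 400 → log₂ n ≤ (400 − 205)/90 = 2.1667.
So n ≤ 2^2.1667 = 4.490; the largest integer n is 4.

4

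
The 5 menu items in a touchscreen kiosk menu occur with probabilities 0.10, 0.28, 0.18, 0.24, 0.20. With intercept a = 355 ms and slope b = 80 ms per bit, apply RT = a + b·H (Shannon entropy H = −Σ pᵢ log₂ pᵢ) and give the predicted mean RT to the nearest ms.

535 ms

Entropy contributions −pᵢ log₂ pᵢ: 0.3322, 0.5142, 0.4453, 0.4941, 0.4644; sum H = 2.2502 bits.
RT = a + bH = 355 + 80·2.2502 = 535.02 ms.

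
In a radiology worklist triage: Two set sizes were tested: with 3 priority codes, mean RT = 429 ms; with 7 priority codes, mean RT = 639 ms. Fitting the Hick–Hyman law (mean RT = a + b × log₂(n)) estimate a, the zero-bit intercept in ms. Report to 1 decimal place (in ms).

b = (RT₂ − RT₁)/(log₂ n₂ − log₂ n₁) = (639 − 429)/(2.8074 − 1.5850) = 171.794 ms/bit.
a = RT₁ − b·log₂ n₁ = 429 − 171.794 × 1.5850 = 156.713 ms.

156.7 ms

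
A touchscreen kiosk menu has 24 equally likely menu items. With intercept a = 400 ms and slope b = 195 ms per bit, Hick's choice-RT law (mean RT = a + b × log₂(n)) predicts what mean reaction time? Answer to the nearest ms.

log₂(24) = 4.5850 bits, so RT = 400 + 195 × 4.5850 ≈ 1294.068 ms.

1294 ms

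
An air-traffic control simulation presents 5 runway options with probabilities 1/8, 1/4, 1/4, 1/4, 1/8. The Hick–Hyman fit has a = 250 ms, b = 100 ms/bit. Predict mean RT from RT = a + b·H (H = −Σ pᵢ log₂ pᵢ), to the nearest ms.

Each term −pᵢ log₂ pᵢ: 0.125·3 + 0.25·2 + 0.25·2 + 0.25·2 + 0.125·3; summed, H = 2.250 bits.
Mean RT = a + bH = 250 + 100·2.250 = 475.00 ms.

475 ms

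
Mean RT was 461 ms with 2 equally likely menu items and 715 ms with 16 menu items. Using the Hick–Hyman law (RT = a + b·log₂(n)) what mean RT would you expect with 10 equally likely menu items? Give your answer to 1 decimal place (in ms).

657.6 ms

Solve the two-equation system in a and b:
  b = (715 − 461) / (log₂ 16 − log₂ 2) = 254 / (4 − 1) = 84.667 ms/bit
  a = 461 − 84.667 × 1 = 376.333 ms
Then RT(10) = 376.333 + 84.667 × log₂ 10 = 376.333 + 84.667 × 3.3219 ≈ 657.590 ms.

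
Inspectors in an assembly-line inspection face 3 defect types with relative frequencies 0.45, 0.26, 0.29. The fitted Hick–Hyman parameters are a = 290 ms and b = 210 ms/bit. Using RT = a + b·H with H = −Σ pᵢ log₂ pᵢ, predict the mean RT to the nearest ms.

614 ms

Entropy contributions −pᵢ log₂ pᵢ: 0.5184, 0.5053, 0.5179; sum H = 1.5416 bits.
RT = a + bH = 290 + 210·1.5416 = 613.73 ms.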